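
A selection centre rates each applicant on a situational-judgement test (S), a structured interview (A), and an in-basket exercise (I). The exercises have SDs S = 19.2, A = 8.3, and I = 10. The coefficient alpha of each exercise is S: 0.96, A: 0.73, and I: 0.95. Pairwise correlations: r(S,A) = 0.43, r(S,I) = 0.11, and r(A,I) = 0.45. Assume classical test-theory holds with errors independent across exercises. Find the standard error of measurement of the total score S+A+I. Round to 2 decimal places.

6.19

Var(total) = 537.53 + 253.99 = 791.52.
True-score variance = 499.184 + 253.99 = 753.174, so reliability = 0.9516.
Error variance = 791.52 − 753.174 = 38.3459; SEM = √38.3459 = 6.19.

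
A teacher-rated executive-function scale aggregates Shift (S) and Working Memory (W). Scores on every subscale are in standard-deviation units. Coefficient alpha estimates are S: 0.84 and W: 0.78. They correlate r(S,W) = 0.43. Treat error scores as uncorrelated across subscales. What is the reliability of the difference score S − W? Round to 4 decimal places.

Var(S−W) = 1 + 1 − 2·0.43 = 2 − 0.86 = 1.14.
With uncorrelated errors the cross-covariances are all true-score covariance, so they carry over unchanged; only the diagonal terms shrink to ρᵢσᵢ².
True-score variance = [0.84 + 0.78] − 0.86 = 1.62 − 0.86 = 0.76.
Reliability = 0.76 / 1.14 = 0.6667.

0.6667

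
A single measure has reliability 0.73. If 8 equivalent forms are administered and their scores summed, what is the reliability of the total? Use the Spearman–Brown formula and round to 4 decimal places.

ρ_k = kρ / (1 + (k−1)ρ) = 8·0.73 / (1 + 7·0.73) = 5.840 / 6.110 = 0.9558.

0.9558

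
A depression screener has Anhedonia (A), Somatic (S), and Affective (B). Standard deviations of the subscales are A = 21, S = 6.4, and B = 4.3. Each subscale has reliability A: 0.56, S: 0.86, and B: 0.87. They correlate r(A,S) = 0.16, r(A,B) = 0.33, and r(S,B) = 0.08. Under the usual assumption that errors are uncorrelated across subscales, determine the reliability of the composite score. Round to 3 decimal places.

Var(A+S+B) = 21² + 6.4² + 4.3² + 2·[21·6.4·0.16 + 21·4.3·0.33 + 6.4·4.3·0.08] = 500.45 + 107.009 = 607.459.
Because errors are independent across components, Cov(Tᵢ,Tⱼ) = Cov(Xᵢ,Xⱼ); the off-diagonal part of the true-score variance is the same as above.
True-score variance = [21²·0.56 + 6.4²·0.86 + 4.3²·0.87] + 107.009 = 298.272 + 107.009 = 405.281.
Reliability = 405.281 / 607.459 = 0.667.

0.667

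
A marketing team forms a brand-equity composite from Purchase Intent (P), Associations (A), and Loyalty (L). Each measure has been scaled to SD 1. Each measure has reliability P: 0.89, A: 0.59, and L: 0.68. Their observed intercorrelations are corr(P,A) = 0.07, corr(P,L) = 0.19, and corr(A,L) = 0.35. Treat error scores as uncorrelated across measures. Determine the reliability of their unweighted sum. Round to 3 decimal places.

0.801

Var(P+A+L) = 3 + 2·[0.07 + 0.19 + 0.35] = 3 + 1.22 = 4.22.
Under uncorrelated errors the observed covariances equal the true-score covariances, so only the own-variance terms attenuate.
True-score variance = [0.89 + 0.59 + 0.68] + 1.22 = 2.16 + 1.22 = 3.38.
Reliability = 3.38 / 4.22 = 0.801.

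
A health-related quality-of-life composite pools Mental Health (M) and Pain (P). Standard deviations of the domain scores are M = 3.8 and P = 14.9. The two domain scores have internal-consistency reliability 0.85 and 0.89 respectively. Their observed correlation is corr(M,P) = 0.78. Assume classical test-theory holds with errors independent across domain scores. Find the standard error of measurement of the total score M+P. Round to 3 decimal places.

Var(total) = 236.45 + 88.3272 = 324.777.
True-score variance = 209.863 + 88.3272 = 298.19, so reliability = 0.9181.
Error variance = 324.777 − 298.19 = 26.5871; SEM = √26.5871 = 5.156.

5.156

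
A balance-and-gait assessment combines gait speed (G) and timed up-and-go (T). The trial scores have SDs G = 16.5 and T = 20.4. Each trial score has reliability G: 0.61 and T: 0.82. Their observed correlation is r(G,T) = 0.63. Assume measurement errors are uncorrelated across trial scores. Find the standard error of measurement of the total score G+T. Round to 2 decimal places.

13.46

Var(total) = 688.41 + 424.116 = 1112.53.
True-score variance = 507.324 + 424.116 = 931.44, so reliability = 0.8372.
Error variance = 1112.53 − 931.44 = 181.086; SEM = √181.086 = 13.46.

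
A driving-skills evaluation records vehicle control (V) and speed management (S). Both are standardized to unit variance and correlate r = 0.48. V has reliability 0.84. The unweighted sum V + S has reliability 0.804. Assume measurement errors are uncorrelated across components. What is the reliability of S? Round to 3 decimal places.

Var(V+S) = 2 + 2·0.48 = 2.960.
True-score variance = ρ_V + ρ_S + 2·0.48, so 0.804 = (0.84 + ρ_S + 0.96) / 2.960.
ρ_S = 0.804·2.960 − 0.84 − 0.96 = 0.580.

0.580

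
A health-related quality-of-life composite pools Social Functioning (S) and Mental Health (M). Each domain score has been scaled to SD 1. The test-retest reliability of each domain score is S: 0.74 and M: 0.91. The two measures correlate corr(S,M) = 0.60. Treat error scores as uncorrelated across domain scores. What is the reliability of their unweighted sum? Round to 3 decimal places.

Var(S+M) = 2 + 2·[0.60] = 2 + 1.2 = 3.2.
With uncorrelated errors the cross-covariances are all true-score covariance, so they carry over unchanged; only the diagonal terms shrink to ρᵢσᵢ².
True-score variance = [0.74 + 0.91] + 1.2 = 1.65 + 1.2 = 2.85.
Reliability = 2.85 / 3.2 = 0.891.

0.891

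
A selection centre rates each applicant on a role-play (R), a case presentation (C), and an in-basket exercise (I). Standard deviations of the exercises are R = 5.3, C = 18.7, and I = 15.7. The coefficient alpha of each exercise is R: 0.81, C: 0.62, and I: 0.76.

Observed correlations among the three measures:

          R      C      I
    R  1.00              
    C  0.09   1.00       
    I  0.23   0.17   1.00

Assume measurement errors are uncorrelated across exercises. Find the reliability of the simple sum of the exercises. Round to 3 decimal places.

0.747

Var(R+C+I) = 5.3² + 18.7² + 15.7² + 2·[5.3·18.7·0.09 + 5.3·15.7·0.23 + 18.7·15.7·0.17] = 624.27 + 155.937 = 780.207.
With uncorrelated errors the cross-covariances are all true-score covariance, so they carry over unchanged; only the diagonal terms shrink to ρᵢσᵢ².
True-score variance = [5.3²·0.81 + 18.7²·0.62 + 15.7²·0.76] + 155.937 = 426.893 + 155.937 = 582.83.
Reliability = 582.83 / 780.207 = 0.747.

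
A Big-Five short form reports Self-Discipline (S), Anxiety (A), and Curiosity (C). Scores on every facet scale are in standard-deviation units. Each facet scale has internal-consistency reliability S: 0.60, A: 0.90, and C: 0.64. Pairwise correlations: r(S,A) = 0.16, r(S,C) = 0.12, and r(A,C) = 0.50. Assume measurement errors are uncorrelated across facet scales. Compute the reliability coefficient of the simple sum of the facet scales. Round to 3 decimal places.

0.811

Var(S+A+C) = 3 + 2·[0.16 + 0.12 + 0.50] = 3 + 1.56 = 4.56.
With uncorrelated errors the cross-covariances are all true-score covariance, so they carry over unchanged; only the diagonal terms shrink to ρᵢσᵢ².
True-score variance = [0.60 + 0.90 + 0.64] + 1.56 = 2.14 + 1.56 = 3.7.
Reliability = 3.7 / 4.56 = 0.811.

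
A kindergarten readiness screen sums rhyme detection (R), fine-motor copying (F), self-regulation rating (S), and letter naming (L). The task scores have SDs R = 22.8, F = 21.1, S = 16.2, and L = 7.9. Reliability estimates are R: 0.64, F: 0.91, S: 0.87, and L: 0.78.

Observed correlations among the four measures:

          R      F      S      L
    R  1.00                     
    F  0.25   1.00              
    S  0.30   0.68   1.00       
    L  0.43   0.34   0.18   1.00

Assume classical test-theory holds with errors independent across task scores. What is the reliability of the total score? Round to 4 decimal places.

Var(R+F+S+L) = 22.8² + 21.1² + 16.2² + 7.9² + 2·[22.8·21.1·0.25 + 22.8·16.2·0.30 + 22.8·7.9·0.43 + 21.1·16.2·0.68 + 21.1·7.9·0.34 + 16.2·7.9·0.18] = 1289.9 + 1241.36 = 2531.26.
With uncorrelated errors the cross-covariances are all true-score covariance, so they carry over unchanged; only the diagonal terms shrink to ρᵢσᵢ².
True-score variance = [22.8²·0.64 + 21.1²·0.91 + 16.2²·0.87 + 7.9²·0.78] + 1241.36 = 1014.84 + 1241.36 = 2256.2.
Reliability = 2256.2 / 2531.26 = 0.8913.

0.8913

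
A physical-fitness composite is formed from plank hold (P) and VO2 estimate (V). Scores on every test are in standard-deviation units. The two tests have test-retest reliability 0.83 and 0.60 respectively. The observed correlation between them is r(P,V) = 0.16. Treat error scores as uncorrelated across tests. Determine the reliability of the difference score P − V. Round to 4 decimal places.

Var(P−V) = 1 + 1 − 2·0.16 = 2 − 0.32 = 1.68.
With uncorrelated errors the cross-covariances are all true-score covariance, so they carry over unchanged; only the diagonal terms shrink to ρᵢσᵢ².
True-score variance = [0.83 + 0.60] − 0.32 = 1.43 − 0.32 = 1.11.
Reliability = 1.11 / 1.68 = 0.6607.

0.6607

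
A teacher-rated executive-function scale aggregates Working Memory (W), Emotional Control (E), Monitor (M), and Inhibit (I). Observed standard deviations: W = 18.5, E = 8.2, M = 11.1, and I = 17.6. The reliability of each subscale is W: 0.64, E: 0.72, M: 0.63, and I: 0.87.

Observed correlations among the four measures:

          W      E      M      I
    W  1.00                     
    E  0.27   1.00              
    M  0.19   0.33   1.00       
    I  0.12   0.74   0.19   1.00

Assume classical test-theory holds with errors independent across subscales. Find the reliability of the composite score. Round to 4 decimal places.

Var(W+E+M+I) = 18.5² + 8.2² + 11.1² + 17.6² + 2·[18.5·8.2·0.27 + 18.5·11.1·0.19 + 18.5·17.6·0.12 + 8.2·11.1·0.33 + 8.2·17.6·0.74 + 11.1·17.6·0.19] = 842.46 + 585.999 = 1428.46.
Because errors are independent across components, Cov(Tᵢ,Tⱼ) = Cov(Xᵢ,Xⱼ); the off-diagonal part of the true-score variance is the same as above.
True-score variance = [18.5²·0.64 + 8.2²·0.72 + 11.1²·0.63 + 17.6²·0.87] + 585.999 = 614.566 + 585.999 = 1200.56.
Reliability = 1200.56 / 1428.46 = 0.8405.

0.8405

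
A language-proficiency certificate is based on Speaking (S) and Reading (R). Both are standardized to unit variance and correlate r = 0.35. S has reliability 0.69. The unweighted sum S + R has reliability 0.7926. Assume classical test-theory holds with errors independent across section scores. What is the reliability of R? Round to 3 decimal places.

Var(S+R) = 2 + 2·0.35 = 2.700.
True-score variance = ρ_S + ρ_R + 2·0.35, so 0.7926 = (0.69 + ρ_R + 0.70) / 2.700.
ρ_R = 0.7926·2.700 − 0.69 − 0.70 = 0.750.

0.750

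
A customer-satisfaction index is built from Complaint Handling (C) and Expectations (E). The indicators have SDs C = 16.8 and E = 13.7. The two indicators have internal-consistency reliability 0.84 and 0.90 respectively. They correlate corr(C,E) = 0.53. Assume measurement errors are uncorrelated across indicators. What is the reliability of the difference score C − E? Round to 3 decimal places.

0.717

Var(C−E) = 16.8² + 13.7² − 2·16.8·13.7·0.53 = 469.93 − 243.97 = 225.96.
With uncorrelated errors the cross-covariances are all true-score covariance, so they carry over unchanged; only the diagonal terms shrink to ρᵢσᵢ².
True-score variance = [16.8²·0.84 + 13.7²·0.90] − 243.97 = 406.003 − 243.97 = 162.033.
Reliability = 162.033 / 225.96 = 0.717.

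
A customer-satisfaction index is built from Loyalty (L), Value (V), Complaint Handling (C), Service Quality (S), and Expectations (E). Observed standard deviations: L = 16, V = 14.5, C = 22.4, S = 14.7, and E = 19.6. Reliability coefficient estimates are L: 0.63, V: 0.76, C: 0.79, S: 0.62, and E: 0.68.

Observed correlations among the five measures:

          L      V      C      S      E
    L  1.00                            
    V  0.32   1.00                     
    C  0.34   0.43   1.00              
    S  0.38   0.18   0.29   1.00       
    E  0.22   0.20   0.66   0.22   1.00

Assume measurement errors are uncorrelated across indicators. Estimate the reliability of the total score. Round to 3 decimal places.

0.875

Var(L+V+C+S+E) = 16² + 14.5² + 22.4² + 14.7² + 19.6² + 2·[16·14.5·0.32 + 16·22.4·0.34 + 16·14.7·0.38 + 16·19.6·0.22 + 14.5·22.4·0.43 + 14.5·14.7·0.18 + 14.5·19.6·0.20 + 22.4·14.7·0.29 + 22.4·19.6·0.66 + 14.7·19.6·0.22] = 1568.26 + 2075.96 = 3644.22.
Under uncorrelated errors the observed covariances equal the true-score covariances, so only the own-variance terms attenuate.
True-score variance = [16²·0.63 + 14.5²·0.76 + 22.4²·0.79 + 14.7²·0.62 + 19.6²·0.68] + 2075.96 = 1112.66 + 2075.96 = 3188.62.
Reliability = 3188.62 / 3644.22 = 0.875.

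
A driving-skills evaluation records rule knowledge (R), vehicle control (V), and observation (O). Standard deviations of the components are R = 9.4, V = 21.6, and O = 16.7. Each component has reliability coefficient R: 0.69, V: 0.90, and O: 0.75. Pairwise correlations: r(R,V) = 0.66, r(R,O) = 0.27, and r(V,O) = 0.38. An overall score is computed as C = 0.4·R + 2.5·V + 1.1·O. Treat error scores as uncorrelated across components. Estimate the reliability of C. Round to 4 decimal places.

0.9121

Var(C) = 0.4²·9.4² + 2.5²·21.6² + 1.1²·16.7² + 2·[9.4·21.6·0.66 + 0.44·9.4·16.7·0.27 + 2.75·21.6·16.7·0.38] = 3267.59 + 1059.22 = 4326.81.
With uncorrelated errors the cross-covariances are all true-score covariance, so they carry over unchanged; only the diagonal terms shrink to ρᵢσᵢ².
True-score variance = [0.4²·9.4²·0.69 + 2.5²·21.6²·0.90 + 1.1²·16.7²·0.75] + 1059.22 = 2887.25 + 1059.22 = 3946.46.
Reliability = 3946.46 / 4326.81 = 0.9121.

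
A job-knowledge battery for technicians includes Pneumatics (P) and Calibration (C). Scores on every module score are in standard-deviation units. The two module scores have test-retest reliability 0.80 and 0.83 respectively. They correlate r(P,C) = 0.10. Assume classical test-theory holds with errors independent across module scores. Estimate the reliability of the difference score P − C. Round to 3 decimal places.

Var(P−C) = 1 + 1 − 2·0.10 = 2 − 0.2 = 1.8.
Because errors are independent across components, Cov(Tᵢ,Tⱼ) = Cov(Xᵢ,Xⱼ); the off-diagonal part of the true-score variance is the same as above.
True-score variance = [0.80 + 0.83] − 0.2 = 1.63 − 0.2 = 1.43.
Reliability = 1.43 / 1.8 = 0.794.

0.794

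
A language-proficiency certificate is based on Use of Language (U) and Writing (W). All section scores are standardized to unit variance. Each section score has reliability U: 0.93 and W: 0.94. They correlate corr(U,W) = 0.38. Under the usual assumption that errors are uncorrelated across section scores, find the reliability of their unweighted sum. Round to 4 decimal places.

0.9529

Var(U+W) = 2 + 2·[0.38] = 2 + 0.76 = 2.76.
Because errors are independent across components, Cov(Tᵢ,Tⱼ) = Cov(Xᵢ,Xⱼ); the off-diagonal part of the true-score variance is the same as above.
True-score variance = [0.93 + 0.94] + 0.76 = 1.87 + 0.76 = 2.63.
Reliability = 2.63 / 2.76 = 0.9529.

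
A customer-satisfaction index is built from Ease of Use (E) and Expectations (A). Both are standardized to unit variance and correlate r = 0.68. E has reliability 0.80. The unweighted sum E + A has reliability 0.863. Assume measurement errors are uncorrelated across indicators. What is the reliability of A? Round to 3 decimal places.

0.740

Var(E+A) = 2 + 2·0.68 = 3.360.
True-score variance = ρ_E + ρ_A + 2·0.68, so 0.863 = (0.80 + ρ_A + 1.36) / 3.360.
ρ_A = 0.863·3.360 − 0.80 − 1.36 = 0.740.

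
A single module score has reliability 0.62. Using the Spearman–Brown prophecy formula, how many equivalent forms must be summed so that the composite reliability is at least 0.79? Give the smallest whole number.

k ≥ ρ*(1−ρ₁)/(ρ₁(1−ρ*)) = 0.79·0.38 / (0.62·0.21) = 2.306.
Smallest integer k = 3.

3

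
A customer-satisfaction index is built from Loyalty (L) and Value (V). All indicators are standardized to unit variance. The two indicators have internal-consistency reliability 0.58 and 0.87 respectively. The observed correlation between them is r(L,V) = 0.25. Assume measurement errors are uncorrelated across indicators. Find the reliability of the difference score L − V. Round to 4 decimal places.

0.6333

Var(L−V) = 1 + 1 − 2·0.25 = 2 − 0.5 = 1.5.
With uncorrelated errors the cross-covariances are all true-score covariance, so they carry over unchanged; only the diagonal terms shrink to ρᵢσᵢ².
True-score variance = [0.58 + 0.87] − 0.5 = 1.45 − 0.5 = 0.95.
Reliability = 0.95 / 1.5 = 0.6333.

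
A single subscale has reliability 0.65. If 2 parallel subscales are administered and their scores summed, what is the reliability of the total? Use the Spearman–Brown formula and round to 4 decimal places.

ρ_k = kρ / (1 + (k−1)ρ) = 2·0.65 / (1 + 1·0.65) = 1.300 / 1.650 = 0.7879.

0.7879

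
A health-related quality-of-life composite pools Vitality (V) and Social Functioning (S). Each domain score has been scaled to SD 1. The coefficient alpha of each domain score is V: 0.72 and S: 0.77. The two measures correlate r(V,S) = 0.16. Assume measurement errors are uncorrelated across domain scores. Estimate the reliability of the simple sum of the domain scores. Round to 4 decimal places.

Var(V+S) = 2 + 2·[0.16] = 2 + 0.32 = 2.32.
Under uncorrelated errors the observed covariances equal the true-score covariances, so only the own-variance terms attenuate.
True-score variance = [0.72 + 0.77] + 0.32 = 1.49 + 0.32 = 1.81.
Reliability = 1.81 / 2.32 = 0.7802.

0.7802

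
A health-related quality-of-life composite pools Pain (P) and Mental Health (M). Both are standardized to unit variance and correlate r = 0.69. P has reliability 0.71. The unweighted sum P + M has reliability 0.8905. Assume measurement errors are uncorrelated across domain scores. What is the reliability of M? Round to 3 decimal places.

0.920

Var(P+M) = 2 + 2·0.69 = 3.380.
True-score variance = ρ_P + ρ_M + 2·0.69, so 0.8905 = (0.71 + ρ_M + 1.38) / 3.380.
ρ_M = 0.8905·3.380 − 0.71 − 1.38 = 0.920.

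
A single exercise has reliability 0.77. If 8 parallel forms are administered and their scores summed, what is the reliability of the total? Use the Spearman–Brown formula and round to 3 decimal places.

ρ_k = kρ / (1 + (k−1)ρ) = 8·0.77 / (1 + 7·0.77) = 6.160 / 6.390 = 0.964.

0.964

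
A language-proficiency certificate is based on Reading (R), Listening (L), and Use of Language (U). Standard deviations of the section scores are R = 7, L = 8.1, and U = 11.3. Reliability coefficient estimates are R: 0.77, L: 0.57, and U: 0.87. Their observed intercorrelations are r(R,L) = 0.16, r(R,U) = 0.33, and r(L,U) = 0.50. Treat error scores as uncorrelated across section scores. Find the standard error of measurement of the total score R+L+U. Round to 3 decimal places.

7.489

Var(total) = 242.3 + 161.88 = 404.18.
True-score variance = 186.218 + 161.88 = 348.098, so reliability = 0.8612.
Error variance = 404.18 − 348.098 = 56.082; SEM = √56.082 = 7.489.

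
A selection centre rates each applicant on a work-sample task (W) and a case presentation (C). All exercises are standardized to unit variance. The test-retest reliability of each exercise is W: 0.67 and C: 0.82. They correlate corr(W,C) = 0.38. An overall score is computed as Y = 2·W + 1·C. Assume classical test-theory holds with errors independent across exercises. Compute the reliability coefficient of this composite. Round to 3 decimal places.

0.770

Var(Y) = 2² + 1 + 2·[2·0.38] = 5 + 1.52 = 6.52.
Under uncorrelated errors the observed covariances equal the true-score covariances, so only the own-variance terms attenuate.
True-score variance = [2²·0.67 + 0.82] + 1.52 = 3.5 + 1.52 = 5.02.
Reliability = 5.02 / 6.52 = 0.770.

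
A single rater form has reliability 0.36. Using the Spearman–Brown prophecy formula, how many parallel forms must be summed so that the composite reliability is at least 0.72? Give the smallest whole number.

5

k ≥ ρ*(1−ρ₁)/(ρ₁(1−ρ*)) = 0.72·0.64 / (0.36·0.28) = 4.571.
Smallest integer k = 5.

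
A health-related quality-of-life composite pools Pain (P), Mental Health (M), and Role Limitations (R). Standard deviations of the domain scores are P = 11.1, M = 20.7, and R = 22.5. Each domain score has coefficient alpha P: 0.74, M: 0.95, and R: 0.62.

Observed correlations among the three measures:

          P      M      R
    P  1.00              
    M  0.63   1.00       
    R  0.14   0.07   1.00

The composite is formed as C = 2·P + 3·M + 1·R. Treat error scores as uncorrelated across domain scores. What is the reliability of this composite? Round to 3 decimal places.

0.926

Var(C) = 2²·11.1² + 3²·20.7² + 22.5² + 2·[6·11.1·20.7·0.63 + 2·11.1·22.5·0.14 + 3·20.7·22.5·0.07] = 4855.5 + 2072.54 = 6928.04.
Under uncorrelated errors the observed covariances equal the true-score covariances, so only the own-variance terms attenuate.
True-score variance = [2²·11.1²·0.74 + 3²·20.7²·0.95 + 22.5²·0.62] + 2072.54 = 4342.17 + 2072.54 = 6414.7.
Reliability = 6414.7 / 6928.04 = 0.926.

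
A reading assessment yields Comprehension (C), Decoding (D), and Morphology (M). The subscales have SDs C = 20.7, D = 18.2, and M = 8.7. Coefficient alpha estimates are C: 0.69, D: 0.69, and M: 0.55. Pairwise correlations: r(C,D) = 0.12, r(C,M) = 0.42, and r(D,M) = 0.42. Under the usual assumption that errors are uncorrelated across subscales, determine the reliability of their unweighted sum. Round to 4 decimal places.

Var(C+D+M) = 20.7² + 18.2² + 8.7² + 2·[20.7·18.2·0.12 + 20.7·8.7·0.42 + 18.2·8.7·0.42] = 835.42 + 374.699 = 1210.12.
Under uncorrelated errors the observed covariances equal the true-score covariances, so only the own-variance terms attenuate.
True-score variance = [20.7²·0.69 + 18.2²·0.69 + 8.7²·0.55] + 374.699 = 565.843 + 374.699 = 940.542.
Reliability = 940.542 / 1210.12 = 0.7772.

0.7772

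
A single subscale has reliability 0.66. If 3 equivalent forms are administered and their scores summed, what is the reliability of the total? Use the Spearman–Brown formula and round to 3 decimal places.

0.853

ρ_k = kρ / (1 + (k−1)ρ) = 3·0.66 / (1 + 2·0.66) = 1.980 / 2.320 = 0.853.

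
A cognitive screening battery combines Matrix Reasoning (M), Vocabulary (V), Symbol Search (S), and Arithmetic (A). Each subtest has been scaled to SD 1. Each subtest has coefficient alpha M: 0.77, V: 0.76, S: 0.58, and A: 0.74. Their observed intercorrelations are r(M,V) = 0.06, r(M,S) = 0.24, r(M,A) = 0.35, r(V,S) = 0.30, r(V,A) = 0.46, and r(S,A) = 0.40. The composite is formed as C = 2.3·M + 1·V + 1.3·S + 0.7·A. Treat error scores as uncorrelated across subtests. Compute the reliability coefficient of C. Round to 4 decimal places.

0.8296

Var(C) = 2.3² + 1 + 1.3² + 0.7² + 2·[2.3·0.06 + 2.99·0.24 + 1.61·0.35 + 1.3·0.30 + 0.7·0.46 + 0.91·0.40] = 8.47 + 4.9902 = 13.4602.
Because errors are independent across components, Cov(Tᵢ,Tⱼ) = Cov(Xᵢ,Xⱼ); the off-diagonal part of the true-score variance is the same as above.
True-score variance = [2.3²·0.77 + 0.76 + 1.3²·0.58 + 0.7²·0.74] + 4.9902 = 6.1761 + 4.9902 = 11.1663.
Reliability = 11.1663 / 13.4602 = 0.8296.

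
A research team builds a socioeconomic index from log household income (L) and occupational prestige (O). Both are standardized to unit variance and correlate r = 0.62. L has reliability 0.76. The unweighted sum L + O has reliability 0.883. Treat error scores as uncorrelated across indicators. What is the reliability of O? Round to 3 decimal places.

Var(L+O) = 2 + 2·0.62 = 3.240.
True-score variance = ρ_L + ρ_O + 2·0.62, so 0.883 = (0.76 + ρ_O + 1.24) / 3.240.
ρ_O = 0.883·3.240 − 0.76 − 1.24 = 0.861.

0.861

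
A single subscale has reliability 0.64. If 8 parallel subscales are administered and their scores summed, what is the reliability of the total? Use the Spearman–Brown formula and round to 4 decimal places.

0.9343

ρ_k = kρ / (1 + (k−1)ρ) = 8·0.64 / (1 + 7·0.64) = 5.120 / 5.480 = 0.9343.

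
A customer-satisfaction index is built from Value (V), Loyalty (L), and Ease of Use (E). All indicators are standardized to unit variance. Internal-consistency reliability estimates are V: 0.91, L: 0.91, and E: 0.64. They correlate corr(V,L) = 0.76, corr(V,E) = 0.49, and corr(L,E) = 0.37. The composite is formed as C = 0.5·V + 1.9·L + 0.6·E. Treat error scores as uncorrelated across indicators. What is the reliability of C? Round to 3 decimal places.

0.930

Var(C) = 0.5² + 1.9² + 0.6² + 2·[0.95·0.76 + 0.3·0.49 + 1.14·0.37] = 4.22 + 2.5816 = 6.8016.
With uncorrelated errors the cross-covariances are all true-score covariance, so they carry over unchanged; only the diagonal terms shrink to ρᵢσᵢ².
True-score variance = [0.5²·0.91 + 1.9²·0.91 + 0.6²·0.64] + 2.5816 = 3.743 + 2.5816 = 6.3246.
Reliability = 6.3246 / 6.8016 = 0.930.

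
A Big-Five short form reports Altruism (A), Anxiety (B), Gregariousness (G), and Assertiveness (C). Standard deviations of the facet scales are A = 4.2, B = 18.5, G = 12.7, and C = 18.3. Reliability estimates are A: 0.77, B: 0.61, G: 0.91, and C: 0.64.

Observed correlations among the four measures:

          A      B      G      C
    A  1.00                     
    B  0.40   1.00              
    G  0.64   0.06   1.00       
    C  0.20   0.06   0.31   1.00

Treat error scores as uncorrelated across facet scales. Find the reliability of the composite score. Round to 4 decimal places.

0.7784

Var(A+B+G+C) = 4.2² + 18.5² + 12.7² + 18.3² + 2·[4.2·18.5·0.40 + 4.2·12.7·0.64 + 4.2·18.3·0.20 + 18.5·12.7·0.06 + 18.5·18.3·0.06 + 12.7·18.3·0.31] = 856.07 + 374.093 = 1230.16.
Under uncorrelated errors the observed covariances equal the true-score covariances, so only the own-variance terms attenuate.
True-score variance = [4.2²·0.77 + 18.5²·0.61 + 12.7²·0.91 + 18.3²·0.64] + 374.093 = 583.459 + 374.093 = 957.552.
Reliability = 957.552 / 1230.16 = 0.7784.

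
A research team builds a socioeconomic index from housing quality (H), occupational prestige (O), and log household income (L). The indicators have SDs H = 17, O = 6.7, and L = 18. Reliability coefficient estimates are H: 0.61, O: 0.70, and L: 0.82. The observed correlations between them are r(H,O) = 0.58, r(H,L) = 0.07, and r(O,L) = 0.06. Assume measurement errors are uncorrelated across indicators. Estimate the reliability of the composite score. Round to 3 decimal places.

0.782

Var(H+O+L) = 17² + 6.7² + 18² + 2·[17·6.7·0.58 + 17·18·0.07 + 6.7·18·0.06] = 657.89 + 189.436 = 847.326.
Under uncorrelated errors the observed covariances equal the true-score covariances, so only the own-variance terms attenuate.
True-score variance = [17²·0.61 + 6.7²·0.70 + 18²·0.82] + 189.436 = 473.393 + 189.436 = 662.829.
Reliability = 662.829 / 847.326 = 0.782.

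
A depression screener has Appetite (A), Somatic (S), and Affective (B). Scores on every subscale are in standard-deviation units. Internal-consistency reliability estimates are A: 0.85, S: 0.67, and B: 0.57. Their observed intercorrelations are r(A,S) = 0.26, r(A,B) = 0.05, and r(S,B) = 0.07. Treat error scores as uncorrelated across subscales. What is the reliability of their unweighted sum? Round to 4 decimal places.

Var(A+S+B) = 3 + 2·[0.26 + 0.05 + 0.07] = 3 + 0.76 = 3.76.
Because errors are independent across components, Cov(Tᵢ,Tⱼ) = Cov(Xᵢ,Xⱼ); the off-diagonal part of the true-score variance is the same as above.
True-score variance = [0.85 + 0.67 + 0.57] + 0.76 = 2.09 + 0.76 = 2.85.
Reliability = 2.85 / 3.76 = 0.7580.

0.7580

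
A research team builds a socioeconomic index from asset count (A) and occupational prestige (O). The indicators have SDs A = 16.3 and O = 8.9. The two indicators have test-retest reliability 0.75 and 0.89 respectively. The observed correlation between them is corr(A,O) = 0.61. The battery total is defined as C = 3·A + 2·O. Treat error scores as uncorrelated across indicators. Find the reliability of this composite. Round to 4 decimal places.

Var(C) = 3²·16.3² + 2²·8.9² + 2·[6·16.3·8.9·0.61] = 2708.05 + 1061.91 = 3769.96.
Under uncorrelated errors the observed covariances equal the true-score covariances, so only the own-variance terms attenuate.
True-score variance = [3²·16.3²·0.75 + 2²·8.9²·0.89] + 1061.91 = 2075.4 + 1061.91 = 3137.31.
Reliability = 3137.31 / 3769.96 = 0.8322.

0.8322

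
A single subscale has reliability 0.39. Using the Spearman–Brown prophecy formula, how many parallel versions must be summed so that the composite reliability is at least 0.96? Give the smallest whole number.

38

k ≥ ρ*(1−ρ₁)/(ρ₁(1−ρ*)) = 0.96·0.61 / (0.39·0.04) = 37.538.
Smallest integer k = 38.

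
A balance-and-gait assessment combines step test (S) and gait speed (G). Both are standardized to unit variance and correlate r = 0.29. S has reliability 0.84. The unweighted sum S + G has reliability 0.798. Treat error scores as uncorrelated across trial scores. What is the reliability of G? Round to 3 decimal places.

0.639

Var(S+G) = 2 + 2·0.29 = 2.580.
True-score variance = ρ_S + ρ_G + 2·0.29, so 0.798 = (0.84 + ρ_G + 0.58) / 2.580.
ρ_G = 0.798·2.580 − 0.84 − 0.58 = 0.639.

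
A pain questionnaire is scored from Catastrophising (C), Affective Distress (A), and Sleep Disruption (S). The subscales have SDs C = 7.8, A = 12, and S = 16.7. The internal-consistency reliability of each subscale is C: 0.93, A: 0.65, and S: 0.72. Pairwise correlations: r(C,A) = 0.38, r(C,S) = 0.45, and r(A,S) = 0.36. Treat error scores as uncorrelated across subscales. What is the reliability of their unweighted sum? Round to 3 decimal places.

Var(C+A+S) = 7.8² + 12² + 16.7² + 2·[7.8·12·0.38 + 7.8·16.7·0.45 + 12·16.7·0.36] = 483.73 + 332.658 = 816.388.
Under uncorrelated errors the observed covariances equal the true-score covariances, so only the own-variance terms attenuate.
True-score variance = [7.8²·0.93 + 12²·0.65 + 16.7²·0.72] + 332.658 = 350.982 + 332.658 = 683.64.
Reliability = 683.64 / 816.388 = 0.837.

0.837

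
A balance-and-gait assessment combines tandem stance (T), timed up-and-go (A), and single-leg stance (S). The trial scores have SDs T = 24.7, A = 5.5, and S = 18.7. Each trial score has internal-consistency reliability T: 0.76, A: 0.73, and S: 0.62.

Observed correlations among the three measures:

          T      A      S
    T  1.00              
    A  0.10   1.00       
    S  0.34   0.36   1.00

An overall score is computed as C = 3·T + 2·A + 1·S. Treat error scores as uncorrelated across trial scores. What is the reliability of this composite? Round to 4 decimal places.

0.7944

Var(C) = 3²·24.7² + 2²·5.5² + 18.7² + 2·[6·24.7·5.5·0.10 + 3·24.7·18.7·0.34 + 2·5.5·18.7·0.36] = 5961.5 + 1253.38 = 7214.88.
With uncorrelated errors the cross-covariances are all true-score covariance, so they carry over unchanged; only the diagonal terms shrink to ρᵢσᵢ².
True-score variance = [3²·24.7²·0.76 + 2²·5.5²·0.73 + 18.7²·0.62] + 1253.38 = 4478.15 + 1253.38 = 5731.53.
Reliability = 5731.53 / 7214.88 = 0.7944.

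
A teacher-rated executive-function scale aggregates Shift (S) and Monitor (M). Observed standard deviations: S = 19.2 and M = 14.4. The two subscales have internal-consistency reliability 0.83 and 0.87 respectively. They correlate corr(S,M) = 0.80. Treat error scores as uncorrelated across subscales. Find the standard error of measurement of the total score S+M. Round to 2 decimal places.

9.47

Var(total) = 576 + 442.368 = 1018.37.
True-score variance = 486.374 + 442.368 = 928.742, so reliability = 0.9120.
Error variance = 1018.37 − 928.742 = 89.6256; SEM = √89.6256 = 9.47.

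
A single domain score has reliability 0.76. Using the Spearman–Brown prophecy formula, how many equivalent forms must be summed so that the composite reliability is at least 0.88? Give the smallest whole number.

k ≥ ρ*(1−ρ₁)/(ρ₁(1−ρ*)) = 0.88·0.24 / (0.76·0.12) = 2.316.
Smallest integer k = 3.

3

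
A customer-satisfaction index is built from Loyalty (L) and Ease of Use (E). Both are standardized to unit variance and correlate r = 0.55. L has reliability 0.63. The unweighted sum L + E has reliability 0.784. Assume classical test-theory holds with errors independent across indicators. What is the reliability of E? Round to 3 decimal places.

Var(L+E) = 2 + 2·0.55 = 3.100.
True-score variance = ρ_L + ρ_E + 2·0.55, so 0.784 = (0.63 + ρ_E + 1.10) / 3.100.
ρ_E = 0.784·3.100 − 0.63 − 1.10 = 0.700.

0.700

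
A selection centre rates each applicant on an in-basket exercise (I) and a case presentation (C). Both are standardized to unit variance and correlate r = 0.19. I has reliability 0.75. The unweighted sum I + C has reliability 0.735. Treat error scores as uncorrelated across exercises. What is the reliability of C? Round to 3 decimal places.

Var(I+C) = 2 + 2·0.19 = 2.380.
True-score variance = ρ_I + ρ_C + 2·0.19, so 0.735 = (0.75 + ρ_C + 0.38) / 2.380.
ρ_C = 0.735·2.380 − 0.75 − 0.38 = 0.619.

0.619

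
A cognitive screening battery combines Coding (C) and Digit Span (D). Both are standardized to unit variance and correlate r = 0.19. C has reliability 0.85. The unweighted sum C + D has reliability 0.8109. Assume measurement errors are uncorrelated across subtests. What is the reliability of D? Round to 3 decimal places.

Var(C+D) = 2 + 2·0.19 = 2.380.
True-score variance = ρ_C + ρ_D + 2·0.19, so 0.8109 = (0.85 + ρ_D + 0.38) / 2.380.
ρ_D = 0.8109·2.380 − 0.85 − 0.38 = 0.700.

0.700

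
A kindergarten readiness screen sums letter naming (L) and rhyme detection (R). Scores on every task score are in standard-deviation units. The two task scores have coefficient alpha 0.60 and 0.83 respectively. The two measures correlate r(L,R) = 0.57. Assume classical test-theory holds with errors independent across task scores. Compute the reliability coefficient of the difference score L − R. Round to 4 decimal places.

0.3372

Var(L−R) = 1 + 1 − 2·0.57 = 2 − 1.14 = 0.86.
Because errors are independent across components, Cov(Tᵢ,Tⱼ) = Cov(Xᵢ,Xⱼ); the off-diagonal part of the true-score variance is the same as above.
True-score variance = [0.60 + 0.83] − 1.14 = 1.43 − 1.14 = 0.29.
Reliability = 0.29 / 0.86 = 0.3372.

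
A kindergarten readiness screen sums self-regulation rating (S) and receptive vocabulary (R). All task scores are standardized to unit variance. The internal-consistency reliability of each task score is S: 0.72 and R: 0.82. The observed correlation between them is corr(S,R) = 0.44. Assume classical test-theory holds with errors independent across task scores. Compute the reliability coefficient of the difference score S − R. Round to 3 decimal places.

Var(S−R) = 1 + 1 − 2·0.44 = 2 − 0.88 = 1.12.
Because errors are independent across components, Cov(Tᵢ,Tⱼ) = Cov(Xᵢ,Xⱼ); the off-diagonal part of the true-score variance is the same as above.
True-score variance = [0.72 + 0.82] − 0.88 = 1.54 − 0.88 = 0.66.
Reliability = 0.66 / 1.12 = 0.589.

0.589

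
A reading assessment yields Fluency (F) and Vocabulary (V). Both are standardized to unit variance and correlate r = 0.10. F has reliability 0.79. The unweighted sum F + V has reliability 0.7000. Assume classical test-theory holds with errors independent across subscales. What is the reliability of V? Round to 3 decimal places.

Var(F+V) = 2 + 2·0.10 = 2.200.
True-score variance = ρ_F + ρ_V + 2·0.10, so 0.7000 = (0.79 + ρ_V + 0.20) / 2.200.
ρ_V = 0.7000·2.200 − 0.79 − 0.20 = 0.550.

0.550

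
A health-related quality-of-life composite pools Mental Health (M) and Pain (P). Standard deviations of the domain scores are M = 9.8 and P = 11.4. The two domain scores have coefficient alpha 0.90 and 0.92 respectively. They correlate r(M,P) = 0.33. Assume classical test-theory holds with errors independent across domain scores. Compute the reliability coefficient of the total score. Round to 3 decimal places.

Var(M+P) = 9.8² + 11.4² + 2·[9.8·11.4·0.33] = 226 + 73.7352 = 299.735.
With uncorrelated errors the cross-covariances are all true-score covariance, so they carry over unchanged; only the diagonal terms shrink to ρᵢσᵢ².
True-score variance = [9.8²·0.90 + 11.4²·0.92] + 73.7352 = 205.999 + 73.7352 = 279.734.
Reliability = 279.734 / 299.735 = 0.933.

0.933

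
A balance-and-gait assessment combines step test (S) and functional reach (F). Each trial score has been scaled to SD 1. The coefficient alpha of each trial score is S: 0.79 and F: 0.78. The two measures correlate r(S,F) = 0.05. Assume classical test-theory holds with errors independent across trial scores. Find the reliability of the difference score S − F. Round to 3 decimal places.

Var(S−F) = 1 + 1 − 2·0.05 = 2 − 0.1 = 1.9.
Under uncorrelated errors the observed covariances equal the true-score covariances, so only the own-variance terms attenuate.
True-score variance = [0.79 + 0.78] − 0.1 = 1.57 − 0.1 = 1.47.
Reliability = 1.47 / 1.9 = 0.774.

0.774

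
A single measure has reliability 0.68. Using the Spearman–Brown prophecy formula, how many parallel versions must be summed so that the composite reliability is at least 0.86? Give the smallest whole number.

k ≥ ρ*(1−ρ₁)/(ρ₁(1−ρ*)) = 0.86·0.32 / (0.68·0.14) = 2.891.
Smallest integer k = 3.

3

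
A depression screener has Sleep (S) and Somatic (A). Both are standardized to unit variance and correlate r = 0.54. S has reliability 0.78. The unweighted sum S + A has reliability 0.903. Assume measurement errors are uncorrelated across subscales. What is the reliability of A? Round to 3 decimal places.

0.921

Var(S+A) = 2 + 2·0.54 = 3.080.
True-score variance = ρ_S + ρ_A + 2·0.54, so 0.903 = (0.78 + ρ_A + 1.08) / 3.080.
ρ_A = 0.903·3.080 − 0.78 − 1.08 = 0.921.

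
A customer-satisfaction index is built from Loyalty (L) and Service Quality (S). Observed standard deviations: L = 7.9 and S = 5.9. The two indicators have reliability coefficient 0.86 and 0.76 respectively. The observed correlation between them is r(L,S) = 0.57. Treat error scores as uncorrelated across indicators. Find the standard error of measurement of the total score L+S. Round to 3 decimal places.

4.134

Var(total) = 97.22 + 53.1354 = 150.355.
True-score variance = 80.1282 + 53.1354 = 133.264, so reliability = 0.8863.
Error variance = 150.355 − 133.264 = 17.0918; SEM = √17.0918 = 4.134.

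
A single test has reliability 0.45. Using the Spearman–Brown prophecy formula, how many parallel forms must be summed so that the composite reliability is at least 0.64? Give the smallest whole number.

k ≥ ρ*(1−ρ₁)/(ρ₁(1−ρ*)) = 0.64·0.55 / (0.45·0.36) = 2.173.
Smallest integer k = 3.

3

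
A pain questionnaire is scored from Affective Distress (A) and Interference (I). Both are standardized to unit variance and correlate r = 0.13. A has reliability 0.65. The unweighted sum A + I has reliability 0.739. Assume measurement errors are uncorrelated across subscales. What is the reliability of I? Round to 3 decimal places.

0.760

Var(A+I) = 2 + 2·0.13 = 2.260.
True-score variance = ρ_A + ρ_I + 2·0.13, so 0.739 = (0.65 + ρ_I + 0.26) / 2.260.
ρ_I = 0.739·2.260 − 0.65 − 0.26 = 0.760.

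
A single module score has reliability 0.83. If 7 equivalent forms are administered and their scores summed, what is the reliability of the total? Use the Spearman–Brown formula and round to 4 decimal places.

ρ_k = kρ / (1 + (k−1)ρ) = 7·0.83 / (1 + 6·0.83) = 5.810 / 5.980 = 0.9716.

0.9716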